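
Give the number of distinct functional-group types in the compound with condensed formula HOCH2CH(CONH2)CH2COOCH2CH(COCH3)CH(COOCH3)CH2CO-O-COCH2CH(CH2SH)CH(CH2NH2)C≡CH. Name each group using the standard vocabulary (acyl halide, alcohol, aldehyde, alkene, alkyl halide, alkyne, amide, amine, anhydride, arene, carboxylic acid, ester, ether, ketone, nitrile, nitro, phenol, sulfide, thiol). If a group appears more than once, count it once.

HO– on an sp³ carbon → alcohol.
pendant –CONH2: carbonyl C bonded to C and N → amide.
–C(=O)–O–C with C on the carbonyl side → ester.
pendant –COCH3: carbonyl C bonded to two carbons → ketone.
pendant –COOCH3: carbonyl C bonded to C and –OCH3 → ester.
two acyl groups sharing one oxygen, –C(=O)–O–C(=O)– → anhydride.
pendant –CH2SH → thiol.
pendant –CH2NH2: N on sp³ C, no adjacent C=O → amine.
C≡C triple bond → alkyne.
Distinct types present: alcohol, alkyne, amide, amine, anhydride, ester, ketone, thiol.

8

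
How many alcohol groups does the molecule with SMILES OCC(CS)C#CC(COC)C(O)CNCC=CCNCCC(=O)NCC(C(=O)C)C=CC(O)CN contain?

3

Working along the chain:
  HOCH2: HO– on an sp³ carbon → alcohol.
  CH(CH2SH): pendant –CH2SH → thiol.
  C≡C: C≡C triple bond → alkyne.
  CH(CH2OCH3): pendant –CH2OCH3: C–O–C linkage → ether.
  CH(OH): –OH on an sp³ carbon → alcohol (secondary).
  CH2NHCH2: C–N–C with sp³ carbons and no adjacent C=O → amine (secondary).
  CH=CH: C=C double bond → alkene.
  CH2NHCH2: C–N–C with sp³ carbons and no adjacent C=O → amine (secondary).
  CH2CONHCH2: –C(=O)–N– linkage → amide (the N is not an amine).
  CH(COCH3): pendant –COCH3: carbonyl C bonded to two carbons → ketone.
  CH=CH: C=C double bond → alkene.
  CH(OH): –OH on an sp³ carbon → alcohol (secondary).
  CH2NH2: –NH2 on an sp³ carbon with no adjacent C=O → amine.
Alcohol appears at: HOCH2, CH(OH), CH(OH) → 3.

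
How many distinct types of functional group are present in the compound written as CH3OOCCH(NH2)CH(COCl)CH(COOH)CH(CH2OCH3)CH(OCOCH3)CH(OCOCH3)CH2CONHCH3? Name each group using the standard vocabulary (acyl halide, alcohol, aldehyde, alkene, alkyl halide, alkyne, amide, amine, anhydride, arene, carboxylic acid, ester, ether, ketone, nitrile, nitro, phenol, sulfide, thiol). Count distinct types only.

CH3O–C(=O)–: carbonyl C bonded to C and to –OCH3 → ester (not ketone + ether).
–NH2 on an sp³ carbon with no adjacent C=O → amine.
pendant –C(=O)X: carbonyl C bonded to C and halogen → acyl halide.
pendant –COOH: carbonyl C bonded to C and –OH → carboxylic acid.
pendant –CH2OCH3: C–O–C linkage → ether.
pendant –OC(=O)CH3: an acyloxy group → ester.
pendant –OC(=O)CH3: an acyloxy group → ester.
–C(=O)NHCH3: carbonyl C bonded to C and to N → amide (the N is not an amine).
Distinct types present: acyl halide, amide, amine, carboxylic acid, ester, ether.

6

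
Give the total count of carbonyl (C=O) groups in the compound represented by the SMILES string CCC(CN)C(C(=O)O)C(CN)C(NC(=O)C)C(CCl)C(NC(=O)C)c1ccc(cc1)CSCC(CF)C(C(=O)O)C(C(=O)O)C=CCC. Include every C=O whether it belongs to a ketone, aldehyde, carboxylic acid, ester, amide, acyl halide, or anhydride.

5

CH(COOH): carboxylic acid, 1 C=O (running total 1).
CH(NHCOCH3): amide, 1 C=O (running total 2).
CH(NHCOCH3): amide, 1 C=O (running total 3).
CH(COOH): carboxylic acid, 1 C=O (running total 4).
CH(COOH): carboxylic acid, 1 C=O (running total 5).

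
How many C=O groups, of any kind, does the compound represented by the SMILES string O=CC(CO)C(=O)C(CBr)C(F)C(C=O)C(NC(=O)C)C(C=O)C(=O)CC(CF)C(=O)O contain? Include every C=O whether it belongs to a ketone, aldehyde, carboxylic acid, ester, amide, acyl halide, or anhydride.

OHC: aldehyde, 1 C=O (running total 1).
CO: ketone, 1 C=O (running total 2).
CH(CHO): aldehyde, 1 C=O (running total 3).
CH(NHCOCH3): amide, 1 C=O (running total 4).
CH(CHO): aldehyde, 1 C=O (running total 5).
CO: ketone, 1 C=O (running total 6).
COOH: carboxylic acid, 1 C=O (running total 7).

7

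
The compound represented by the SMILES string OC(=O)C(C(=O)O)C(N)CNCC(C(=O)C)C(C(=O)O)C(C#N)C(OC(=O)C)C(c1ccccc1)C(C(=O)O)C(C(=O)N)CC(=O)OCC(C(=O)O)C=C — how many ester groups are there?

–COOH: carbonyl C bonded to –OH and C → carboxylic acid (the –OH is not a separate alcohol).
pendant –COOH: carbonyl C bonded to C and –OH → carboxylic acid.
–NH2 on an sp³ carbon with no adjacent C=O → amine.
C–N–C with sp³ carbons and no adjacent C=O → amine (secondary).
pendant –COCH3: carbonyl C bonded to two carbons → ketone.
pendant –COOH: carbonyl C bonded to C and –OH → carboxylic acid.
pendant –C≡N: nitrile.
pendant –OC(=O)CH3: an acyloxy group → ester.
pendant –C6H5: benzene ring → arene.
pendant –COOH: carbonyl C bonded to C and –OH → carboxylic acid.
pendant –CONH2: carbonyl C bonded to C and N → amide.
–C(=O)–O–C with C on the carbonyl side → ester.
pendant –COOH: carbonyl C bonded to C and –OH → carboxylic acid.
C=C double bond → alkene.
Ester appears at: CH(OCOCH3), CH2COOCH2 → 2.

2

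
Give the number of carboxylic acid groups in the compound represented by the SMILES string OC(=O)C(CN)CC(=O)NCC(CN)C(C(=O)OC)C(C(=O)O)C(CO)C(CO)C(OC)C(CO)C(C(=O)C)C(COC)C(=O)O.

Working along the chain:
  HOOC: –COOH: carbonyl C bonded to –OH and C → carboxylic acid (the –OH is not a separate alcohol).
  CH(CH2NH2): pendant –CH2NH2: N on sp³ C, no adjacent C=O → amine.
  CH2CONHCH2: –C(=O)–N– linkage → amide (the N is not an amine).
  CH(CH2NH2): pendant –CH2NH2: N on sp³ C, no adjacent C=O → amine.
  CH(COOCH3): pendant –COOCH3: carbonyl C bonded to C and –OCH3 → ester.
  CH(COOH): pendant –COOH: carbonyl C bonded to C and –OH → carboxylic acid.
  CH(CH2OH): pendant –CH2OH on an sp³ backbone C → alcohol.
  CH(CH2OH): pendant –CH2OH on an sp³ backbone C → alcohol.
  CH(OCH3): pendant –OCH3: C–O–C with sp³ C, no adjacent C=O → ether.
  CH(CH2OH): pendant –CH2OH on an sp³ backbone C → alcohol.
  CH(COCH3): pendant –COCH3: carbonyl C bonded to two carbons → ketone.
  CH(CH2OCH3): pendant –CH2OCH3: C–O–C linkage → ether.
  COOH: –COOH: carbonyl C bonded to –OH and C → carboxylic acid (the –OH is not a separate alcohol).
Carboxylic acid appears at: HOOC, CH(COOH), COOH → 3.

3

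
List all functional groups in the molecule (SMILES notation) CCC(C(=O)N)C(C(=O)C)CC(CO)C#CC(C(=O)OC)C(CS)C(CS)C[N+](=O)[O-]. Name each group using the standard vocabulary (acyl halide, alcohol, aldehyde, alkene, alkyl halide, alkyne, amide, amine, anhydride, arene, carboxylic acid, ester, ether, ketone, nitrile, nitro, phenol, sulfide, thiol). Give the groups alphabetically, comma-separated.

pendant –CONH2: carbonyl C bonded to C and N → amide.
pendant –COCH3: carbonyl C bonded to two carbons → ketone.
pendant –CH2OH on an sp³ backbone C → alcohol.
C≡C triple bond → alkyne.
pendant –COOCH3: carbonyl C bonded to C and –OCH3 → ester.
pendant –CH2SH → thiol.
pendant –CH2SH → thiol.
–NO2 on carbon → nitro group.

alcohol, alkyne, amide, ester, ketone, nitro, thiol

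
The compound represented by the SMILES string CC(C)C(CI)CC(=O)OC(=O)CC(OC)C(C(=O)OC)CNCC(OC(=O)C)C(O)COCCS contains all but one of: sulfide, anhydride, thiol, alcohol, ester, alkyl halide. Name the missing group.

thiol: present (CH2SH — –SH on an sp³ carbon → thiol).
anhydride: present (CH2CO-O-COCH2 — two acyl groups sharing one oxygen, –C(=O)–O–C(=O)– → anhydride).
alkyl halide: present (CH(CH2I) — pendant –CH2X: halogen on sp³ carbon → alkyl halide).
alcohol: present (CH(OH) — –OH on an sp³ carbon → alcohol (secondary)).
ester: present (CH(COOCH3) — pendant –COOCH3: carbonyl C bonded to C and –OCH3 → ester).
sulfide: no segment matches this pattern.

sulfide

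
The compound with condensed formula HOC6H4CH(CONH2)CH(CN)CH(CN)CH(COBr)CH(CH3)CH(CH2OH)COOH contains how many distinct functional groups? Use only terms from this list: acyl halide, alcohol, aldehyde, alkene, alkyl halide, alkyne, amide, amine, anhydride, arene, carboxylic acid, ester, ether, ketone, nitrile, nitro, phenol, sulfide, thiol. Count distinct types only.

Taking each segment in turn:
  HOC6H4: –OH attached directly to an aromatic ring → phenol (not alcohol); the ring itself is an arene.
  CH(CONH2): pendant –CONH2: carbonyl C bonded to C and N → amide.
  CH(CN): pendant –C≡N: nitrile.
  CH(CN): pendant –C≡N: nitrile.
  CH(COBr): pendant –C(=O)X: carbonyl C bonded to C and halogen → acyl halide.
  CH(CH2OH): pendant –CH2OH on an sp³ backbone C → alcohol.
  COOH: –COOH: carbonyl C bonded to –OH and C → carboxylic acid (the –OH is not a separate alcohol).
Distinct types present: acyl halide, alcohol, amide, arene, carboxylic acid, nitrile, phenol.

7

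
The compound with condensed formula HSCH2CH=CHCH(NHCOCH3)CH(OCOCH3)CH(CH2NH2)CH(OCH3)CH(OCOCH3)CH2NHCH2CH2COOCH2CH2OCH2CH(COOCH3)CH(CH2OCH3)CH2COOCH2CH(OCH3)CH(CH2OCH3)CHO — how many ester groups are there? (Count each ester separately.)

5

Taking each segment in turn:
  HSCH2: –SH on an sp³ carbon → thiol.
  CH=CH: C=C double bond → alkene.
  CH(NHCOCH3): pendant –NHC(=O)CH3: N bonded to a carbonyl → amide (not amine).
  CH(OCOCH3): pendant –OC(=O)CH3: an acyloxy group → ester.
  CH(CH2NH2): pendant –CH2NH2: N on sp³ C, no adjacent C=O → amine.
  CH(OCH3): pendant –OCH3: C–O–C with sp³ C, no adjacent C=O → ether.
  CH(OCOCH3): pendant –OC(=O)CH3: an acyloxy group → ester.
  CH2NHCH2: C–N–C with sp³ carbons and no adjacent C=O → amine (secondary).
  CH2COOCH2: –C(=O)–O–C with C on the carbonyl side → ester.
  CH2OCH2: C–O–C with sp³ carbons on both sides and no adjacent C=O → ether.
  CH(COOCH3): pendant –COOCH3: carbonyl C bonded to C and –OCH3 → ester.
  CH(CH2OCH3): pendant –CH2OCH3: C–O–C linkage → ether.
  CH2COOCH2: –C(=O)–O–C with C on the carbonyl side → ester.
  CH(OCH3): pendant –OCH3: C–O–C with sp³ C, no adjacent C=O → ether.
  CH(CH2OCH3): pendant –CH2OCH3: C–O–C linkage → ether.
  CHO: terminal –CHO: carbonyl C bonded to H and C → aldehyde.
Ester appears at: CH(OCOCH3), CH(OCOCH3), CH2COOCH2, CH(COOCH3), CH2COOCH2 → 5.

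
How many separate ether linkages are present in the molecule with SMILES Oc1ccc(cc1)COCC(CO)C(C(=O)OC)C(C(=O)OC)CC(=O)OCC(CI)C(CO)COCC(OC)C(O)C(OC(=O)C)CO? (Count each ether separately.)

–OH attached directly to an aromatic ring → phenol (not alcohol); the ring itself is an arene.
C–O–C with sp³ carbons on both sides and no adjacent C=O → ether.
pendant –CH2OH on an sp³ backbone C → alcohol.
pendant –COOCH3: carbonyl C bonded to C and –OCH3 → ester.
pendant –COOCH3: carbonyl C bonded to C and –OCH3 → ester.
–C(=O)–O–C with C on the carbonyl side → ester.
pendant –CH2X: halogen on sp³ carbon → alkyl halide.
pendant –CH2OH on an sp³ backbone C → alcohol.
C–O–C with sp³ carbons on both sides and no adjacent C=O → ether.
pendant –OCH3: C–O–C with sp³ C, no adjacent C=O → ether.
–OH on an sp³ carbon → alcohol (secondary).
pendant –OC(=O)CH3: an acyloxy group → ester.
–OH on an sp³ carbon → alcohol.
Ether appears at: CH2OCH2, CH2OCH2, CH(OCH3) → 3.

3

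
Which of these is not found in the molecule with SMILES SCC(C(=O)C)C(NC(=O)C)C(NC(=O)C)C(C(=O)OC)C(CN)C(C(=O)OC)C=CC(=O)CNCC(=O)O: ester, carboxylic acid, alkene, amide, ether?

ester: present (CH(COOCH3) — pendant –COOCH3: carbonyl C bonded to C and –OCH3 → ester).
amide: present (CH(NHCOCH3) — pendant –NHC(=O)CH3: N bonded to a carbonyl → amide (not amine)).
alkene: present (CH=CH — C=C double bond → alkene).
carboxylic acid: present (COOH — –COOH: carbonyl C bonded to –OH and C → carboxylic acid (the –OH is not a separate alcohol)).
ether: absent. In CH(COOCH3), the C–O–C oxygen is adjacent to a C=O, so it belongs to an ester, not an ether.

ether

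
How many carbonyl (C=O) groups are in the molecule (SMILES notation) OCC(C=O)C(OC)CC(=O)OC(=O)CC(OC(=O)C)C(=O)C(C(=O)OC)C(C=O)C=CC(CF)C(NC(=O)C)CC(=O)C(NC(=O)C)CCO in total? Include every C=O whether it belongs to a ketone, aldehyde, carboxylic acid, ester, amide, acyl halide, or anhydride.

10

CH(CHO): aldehyde, 1 C=O (running total 1).
CH2CO-O-COCH2: anhydride, 2 C=O (running total 3).
CH(OCOCH3): ester, 1 C=O (running total 4).
CO: ketone, 1 C=O (running total 5).
CH(COOCH3): ester, 1 C=O (running total 6).
CH(CHO): aldehyde, 1 C=O (running total 7).
CH(NHCOCH3): amide, 1 C=O (running total 8).
CO: ketone, 1 C=O (running total 9).
CH(NHCOCH3): amide, 1 C=O (running total 10).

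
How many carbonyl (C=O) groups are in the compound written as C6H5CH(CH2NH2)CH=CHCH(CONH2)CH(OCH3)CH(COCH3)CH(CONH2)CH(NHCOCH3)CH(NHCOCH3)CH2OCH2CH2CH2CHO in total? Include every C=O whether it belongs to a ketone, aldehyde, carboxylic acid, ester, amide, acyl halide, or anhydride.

6

CH(CONH2): amide, 1 C=O (running total 1).
CH(COCH3): ketone, 1 C=O (running total 2).
CH(CONH2): amide, 1 C=O (running total 3).
CH(NHCOCH3): amide, 1 C=O (running total 4).
CH(NHCOCH3): amide, 1 C=O (running total 5).
CHO: aldehyde, 1 C=O (running total 6).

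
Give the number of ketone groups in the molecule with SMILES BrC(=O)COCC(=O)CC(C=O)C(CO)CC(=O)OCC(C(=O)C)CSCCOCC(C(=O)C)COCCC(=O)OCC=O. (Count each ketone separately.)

Working along the chain:
  BrCO: –C(=O)Br: carbonyl C bonded to C and to a halogen → acyl halide (not alkyl halide).
  CH2OCH2: C–O–C with sp³ carbons on both sides and no adjacent C=O → ether.
  CO: –C(=O)– with carbon on both sides → ketone.
  CH(CHO): pendant –CHO: carbonyl C bonded to C and H → aldehyde.
  CH(CH2OH): pendant –CH2OH on an sp³ backbone C → alcohol.
  CH2COOCH2: –C(=O)–O–C with C on the carbonyl side → ester.
  CH(COCH3): pendant –COCH3: carbonyl C bonded to two carbons → ketone.
  CH2SCH2: C–S–C linkage → sulfide (thioether).
  CH2OCH2: C–O–C with sp³ carbons on both sides and no adjacent C=O → ether.
  CH(COCH3): pendant –COCH3: carbonyl C bonded to two carbons → ketone.
  CH2OCH2: C–O–C with sp³ carbons on both sides and no adjacent C=O → ether.
  CH2COOCH2: –C(=O)–O–C with C on the carbonyl side → ester.
  CHO: terminal –CHO: carbonyl C bonded to H and C → aldehyde.
Ketone appears at: CO, CH(COCH3), CH(COCH3) → 3.

3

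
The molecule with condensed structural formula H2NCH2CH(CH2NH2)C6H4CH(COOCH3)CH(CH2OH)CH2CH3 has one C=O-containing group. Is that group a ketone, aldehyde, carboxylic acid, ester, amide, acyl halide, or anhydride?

ester

The carbonyl is in the CH(COOCH3) segment: pendant –COOCH3: carbonyl C bonded to C and –OCH3 → ester.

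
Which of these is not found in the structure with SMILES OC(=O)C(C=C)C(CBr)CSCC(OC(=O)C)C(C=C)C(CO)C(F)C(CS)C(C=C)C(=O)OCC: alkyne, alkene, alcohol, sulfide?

alkyne

sulfide: present (CH2SCH2 — C–S–C linkage → sulfide (thioether)).
alkene: present (CH(CH=CH2) — pendant –CH=CH2: C=C double bond → alkene).
alcohol: present (CH(CH2OH) — pendant –CH2OH on an sp³ backbone C → alcohol).
alkyne: no segment matches this pattern.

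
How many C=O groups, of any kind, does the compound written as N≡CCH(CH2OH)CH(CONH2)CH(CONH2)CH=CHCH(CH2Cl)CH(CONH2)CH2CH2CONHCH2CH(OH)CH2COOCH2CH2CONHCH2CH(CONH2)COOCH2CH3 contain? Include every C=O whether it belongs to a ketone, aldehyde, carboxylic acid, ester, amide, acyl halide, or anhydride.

CH(CONH2): amide, 1 C=O (running total 1).
CH(CONH2): amide, 1 C=O (running total 2).
CH(CONH2): amide, 1 C=O (running total 3).
CH2CONHCH2: amide, 1 C=O (running total 4).
CH2COOCH2: ester, 1 C=O (running total 5).
CH2CONHCH2: amide, 1 C=O (running total 6).
CH(CONH2): amide, 1 C=O (running total 7).
COOCH2CH3: ester, 1 C=O (running total 8).

8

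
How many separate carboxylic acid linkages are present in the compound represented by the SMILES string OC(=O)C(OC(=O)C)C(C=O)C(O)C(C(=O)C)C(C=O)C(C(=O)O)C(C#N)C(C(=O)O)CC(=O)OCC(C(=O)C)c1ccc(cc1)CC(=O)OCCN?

3

Working along the chain:
  HOOC: –COOH: carbonyl C bonded to –OH and C → carboxylic acid (the –OH is not a separate alcohol).
  CH(OCOCH3): pendant –OC(=O)CH3: an acyloxy group → ester.
  CH(CHO): pendant –CHO: carbonyl C bonded to C and H → aldehyde.
  CH(OH): –OH on an sp³ carbon → alcohol (secondary).
  CH(COCH3): pendant –COCH3: carbonyl C bonded to two carbons → ketone.
  CH(CHO): pendant –CHO: carbonyl C bonded to C and H → aldehyde.
  CH(COOH): pendant –COOH: carbonyl C bonded to C and –OH → carboxylic acid.
  CH(CN): pendant –C≡N: nitrile.
  CH(COOH): pendant –COOH: carbonyl C bonded to C and –OH → carboxylic acid.
  CH2COOCH2: –C(=O)–O–C with C on the carbonyl side → ester.
  CH(COCH3): pendant –COCH3: carbonyl C bonded to two carbons → ketone.
  C6H4: para-disubstituted benzene ring → arene.
  CH2COOCH2: –C(=O)–O–C with C on the carbonyl side → ester.
  CH2NH2: –NH2 on an sp³ carbon with no adjacent C=O → amine.
Carboxylic acid appears at: HOOC, CH(COOH), CH(COOH) → 3.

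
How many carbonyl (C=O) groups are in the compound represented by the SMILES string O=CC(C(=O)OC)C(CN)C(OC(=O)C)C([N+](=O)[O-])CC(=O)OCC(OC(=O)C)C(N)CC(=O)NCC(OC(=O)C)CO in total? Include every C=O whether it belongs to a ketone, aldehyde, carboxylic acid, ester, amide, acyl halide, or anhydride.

OHC: aldehyde, 1 C=O (running total 1).
CH(COOCH3): ester, 1 C=O (running total 2).
CH(OCOCH3): ester, 1 C=O (running total 3).
CH2COOCH2: ester, 1 C=O (running total 4).
CH(OCOCH3): ester, 1 C=O (running total 5).
CH2CONHCH2: amide, 1 C=O (running total 6).
CH(OCOCH3): ester, 1 C=O (running total 7).

7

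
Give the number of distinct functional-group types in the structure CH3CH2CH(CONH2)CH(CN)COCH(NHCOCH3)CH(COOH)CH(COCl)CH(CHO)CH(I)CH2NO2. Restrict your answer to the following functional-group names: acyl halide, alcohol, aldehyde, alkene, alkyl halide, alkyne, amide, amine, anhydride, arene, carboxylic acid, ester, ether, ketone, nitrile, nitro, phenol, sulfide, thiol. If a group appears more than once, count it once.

pendant –CONH2: carbonyl C bonded to C and N → amide.
pendant –C≡N: nitrile.
–C(=O)– with carbon on both sides → ketone.
pendant –NHC(=O)CH3: N bonded to a carbonyl → amide (not amine).
pendant –COOH: carbonyl C bonded to C and –OH → carboxylic acid.
pendant –C(=O)X: carbonyl C bonded to C and halogen → acyl halide.
pendant –CHO: carbonyl C bonded to C and H → aldehyde.
halogen on an sp³ carbon → alkyl halide.
–NO2 on carbon → nitro group.
Distinct types present: acyl halide, aldehyde, alkyl halide, amide, carboxylic acid, ketone, nitrile, nitro.

8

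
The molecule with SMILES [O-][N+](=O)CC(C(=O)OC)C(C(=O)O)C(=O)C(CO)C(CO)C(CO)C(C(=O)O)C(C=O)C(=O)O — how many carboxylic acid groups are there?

–NO2 on carbon → nitro group.
pendant –COOCH3: carbonyl C bonded to C and –OCH3 → ester.
pendant –COOH: carbonyl C bonded to C and –OH → carboxylic acid.
–C(=O)– with carbon on both sides → ketone.
pendant –CH2OH on an sp³ backbone C → alcohol.
pendant –CH2OH on an sp³ backbone C → alcohol.
pendant –CH2OH on an sp³ backbone C → alcohol.
pendant –COOH: carbonyl C bonded to C and –OH → carboxylic acid.
pendant –CHO: carbonyl C bonded to C and H → aldehyde.
–COOH: carbonyl C bonded to –OH and C → carboxylic acid (the –OH is not a separate alcohol).
Carboxylic acid appears at: CH(COOH), CH(COOH), COOH → 3.

3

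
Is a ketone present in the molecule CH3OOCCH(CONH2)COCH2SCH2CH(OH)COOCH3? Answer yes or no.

CH3O–C(=O)–: carbonyl C bonded to C and to –OCH3 → ester (not ketone + ether).
pendant –CONH2: carbonyl C bonded to C and N → amide.
–C(=O)– with carbon on both sides → ketone.
C–S–C linkage → sulfide (thioether).
–OH on an sp³ carbon → alcohol (secondary).
–C(=O)OCH3: carbonyl C bonded to C and to –OCH3 → ester (not ketone + ether).
The CO segment supplies the ketone: –C(=O)– with carbon on both sides → ketone.

yes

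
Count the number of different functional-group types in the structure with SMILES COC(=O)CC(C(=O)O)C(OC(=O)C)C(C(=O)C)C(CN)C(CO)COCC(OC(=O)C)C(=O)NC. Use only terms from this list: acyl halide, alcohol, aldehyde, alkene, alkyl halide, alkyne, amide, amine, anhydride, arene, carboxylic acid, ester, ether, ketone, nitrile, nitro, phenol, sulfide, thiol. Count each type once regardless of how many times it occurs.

7

CH3O–C(=O)–: carbonyl C bonded to C and to –OCH3 → ester (not ketone + ether).
pendant –COOH: carbonyl C bonded to C and –OH → carboxylic acid.
pendant –OC(=O)CH3: an acyloxy group → ester.
pendant –COCH3: carbonyl C bonded to two carbons → ketone.
pendant –CH2NH2: N on sp³ C, no adjacent C=O → amine.
pendant –CH2OH on an sp³ backbone C → alcohol.
C–O–C with sp³ carbons on both sides and no adjacent C=O → ether.
pendant –OC(=O)CH3: an acyloxy group → ester.
–C(=O)NHCH3: carbonyl C bonded to C and to N → amide (the N is not an amine).
Distinct types present: alcohol, amide, amine, carboxylic acid, ester, ether, ketone.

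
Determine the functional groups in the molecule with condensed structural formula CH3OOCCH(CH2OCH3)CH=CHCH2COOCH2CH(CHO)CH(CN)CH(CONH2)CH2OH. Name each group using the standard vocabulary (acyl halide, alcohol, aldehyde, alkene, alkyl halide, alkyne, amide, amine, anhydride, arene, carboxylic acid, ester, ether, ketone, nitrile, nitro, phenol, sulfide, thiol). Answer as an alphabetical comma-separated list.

CH3O–C(=O)–: carbonyl C bonded to C and to –OCH3 → ester (not ketone + ether).
pendant –CH2OCH3: C–O–C linkage → ether.
C=C double bond → alkene.
–C(=O)–O–C with C on the carbonyl side → ester.
pendant –CHO: carbonyl C bonded to C and H → aldehyde.
pendant –C≡N: nitrile.
pendant –CONH2: carbonyl C bonded to C and N → amide.
–OH on an sp³ carbon → alcohol.

alcohol, aldehyde, alkene, amide, ester, ether, nitrile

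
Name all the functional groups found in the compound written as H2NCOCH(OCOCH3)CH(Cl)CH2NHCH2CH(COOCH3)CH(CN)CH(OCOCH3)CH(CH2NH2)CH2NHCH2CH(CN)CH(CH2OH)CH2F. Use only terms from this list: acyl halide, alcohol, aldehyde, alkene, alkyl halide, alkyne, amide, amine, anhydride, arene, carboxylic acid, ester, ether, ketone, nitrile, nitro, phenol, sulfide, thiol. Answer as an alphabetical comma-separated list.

alcohol, alkyl halide, amide, amine, ester, nitrile

Reading the structure from left to right:
  H2NCO: –C(=O)NH2: carbonyl C bonded to C and to N → amide (the N is not a separate amine).
  CH(OCOCH3): pendant –OC(=O)CH3: an acyloxy group → ester.
  CH(Cl): halogen on an sp³ carbon → alkyl halide.
  CH2NHCH2: C–N–C with sp³ carbons and no adjacent C=O → amine (secondary).
  CH(COOCH3): pendant –COOCH3: carbonyl C bonded to C and –OCH3 → ester.
  CH(CN): pendant –C≡N: nitrile.
  CH(OCOCH3): pendant –OC(=O)CH3: an acyloxy group → ester.
  CH(CH2NH2): pendant –CH2NH2: N on sp³ C, no adjacent C=O → amine.
  CH2NHCH2: C–N–C with sp³ carbons and no adjacent C=O → amine (secondary).
  CH(CN): pendant –C≡N: nitrile.
  CH(CH2OH): pendant –CH2OH on an sp³ backbone C → alcohol.
  CH2F: halogen on an sp³ carbon → alkyl halide.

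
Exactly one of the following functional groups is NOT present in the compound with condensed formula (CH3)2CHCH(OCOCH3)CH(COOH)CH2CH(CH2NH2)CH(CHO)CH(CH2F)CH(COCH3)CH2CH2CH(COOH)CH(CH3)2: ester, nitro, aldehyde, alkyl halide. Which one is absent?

aldehyde: present (CH(CHO) — pendant –CHO: carbonyl C bonded to C and H → aldehyde).
ester: present (CH(OCOCH3) — pendant –OC(=O)CH3: an acyloxy group → ester).
alkyl halide: present (CH(CH2F) — pendant –CH2X: halogen on sp³ carbon → alkyl halide).
nitro: no segment matches this pattern.

nitro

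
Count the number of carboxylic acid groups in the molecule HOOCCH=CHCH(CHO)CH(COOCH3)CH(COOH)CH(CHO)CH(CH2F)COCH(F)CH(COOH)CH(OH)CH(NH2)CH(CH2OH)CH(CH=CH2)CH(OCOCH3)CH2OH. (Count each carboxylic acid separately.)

Reading the structure from left to right:
  HOOC: –COOH: carbonyl C bonded to –OH and C → carboxylic acid (the –OH is not a separate alcohol).
  CH=CH: C=C double bond → alkene.
  CH(CHO): pendant –CHO: carbonyl C bonded to C and H → aldehyde.
  CH(COOCH3): pendant –COOCH3: carbonyl C bonded to C and –OCH3 → ester.
  CH(COOH): pendant –COOH: carbonyl C bonded to C and –OH → carboxylic acid.
  CH(CHO): pendant –CHO: carbonyl C bonded to C and H → aldehyde.
  CH(CH2F): pendant –CH2X: halogen on sp³ carbon → alkyl halide.
  CO: –C(=O)– with carbon on both sides → ketone.
  CH(F): halogen on an sp³ carbon → alkyl halide.
  CH(COOH): pendant –COOH: carbonyl C bonded to C and –OH → carboxylic acid.
  CH(OH): –OH on an sp³ carbon → alcohol (secondary).
  CH(NH2): –NH2 on an sp³ carbon with no adjacent C=O → amine.
  CH(CH2OH): pendant –CH2OH on an sp³ backbone C → alcohol.
  CH(CH=CH2): pendant –CH=CH2: C=C double bond → alkene.
  CH(OCOCH3): pendant –OC(=O)CH3: an acyloxy group → ester.
  CH2OH: –OH on an sp³ carbon → alcohol.
Carboxylic acid appears at: HOOC, CH(COOH), CH(COOH) → 3.

3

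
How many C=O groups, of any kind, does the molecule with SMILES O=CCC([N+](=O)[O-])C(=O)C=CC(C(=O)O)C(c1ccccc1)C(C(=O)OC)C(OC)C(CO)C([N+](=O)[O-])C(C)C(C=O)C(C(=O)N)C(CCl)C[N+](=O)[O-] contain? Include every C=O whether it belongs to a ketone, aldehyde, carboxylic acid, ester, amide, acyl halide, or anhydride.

OHC: aldehyde, 1 C=O (running total 1).
CO: ketone, 1 C=O (running total 2).
CH(COOH): carboxylic acid, 1 C=O (running total 3).
CH(COOCH3): ester, 1 C=O (running total 4).
CH(CHO): aldehyde, 1 C=O (running total 5).
CH(CONH2): amide, 1 C=O (running total 6).

6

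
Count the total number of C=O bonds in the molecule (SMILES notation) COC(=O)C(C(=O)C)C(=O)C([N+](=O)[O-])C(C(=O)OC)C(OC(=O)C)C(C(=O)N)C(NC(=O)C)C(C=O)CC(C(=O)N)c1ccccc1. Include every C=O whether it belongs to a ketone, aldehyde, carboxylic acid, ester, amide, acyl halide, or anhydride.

CH3OOC: ester, 1 C=O (running total 1).
CH(COCH3): ketone, 1 C=O (running total 2).
CO: ketone, 1 C=O (running total 3).
CH(COOCH3): ester, 1 C=O (running total 4).
CH(OCOCH3): ester, 1 C=O (running total 5).
CH(CONH2): amide, 1 C=O (running total 6).
CH(NHCOCH3): amide, 1 C=O (running total 7).
CH(CHO): aldehyde, 1 C=O (running total 8).
CH(CONH2): amide, 1 C=O (running total 9).

9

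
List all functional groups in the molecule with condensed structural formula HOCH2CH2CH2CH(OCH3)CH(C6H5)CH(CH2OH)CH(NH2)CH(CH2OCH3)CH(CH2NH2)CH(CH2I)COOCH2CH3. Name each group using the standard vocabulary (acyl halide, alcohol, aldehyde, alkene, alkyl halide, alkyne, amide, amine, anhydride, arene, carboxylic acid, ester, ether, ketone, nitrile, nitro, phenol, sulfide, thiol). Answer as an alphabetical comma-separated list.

alcohol, alkyl halide, amine, arene, ester, ether

HO– on an sp³ carbon → alcohol.
pendant –OCH3: C–O–C with sp³ C, no adjacent C=O → ether.
pendant –C6H5: benzene ring → arene.
pendant –CH2OH on an sp³ backbone C → alcohol.
–NH2 on an sp³ carbon with no adjacent C=O → amine.
pendant –CH2OCH3: C–O–C linkage → ether.
pendant –CH2NH2: N on sp³ C, no adjacent C=O → amine.
pendant –CH2X: halogen on sp³ carbon → alkyl halide.
–C(=O)OCH2CH3: carbonyl C bonded to C and to –OEt → ester.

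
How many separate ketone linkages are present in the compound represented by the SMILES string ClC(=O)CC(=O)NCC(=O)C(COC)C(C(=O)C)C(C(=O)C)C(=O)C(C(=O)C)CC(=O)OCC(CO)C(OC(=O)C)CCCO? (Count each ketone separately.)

–C(=O)Cl: carbonyl C bonded to C and to a halogen → acyl halide (not alkyl halide).
–C(=O)–N– linkage → amide (the N is not an amine).
–C(=O)– with carbon on both sides → ketone.
pendant –CH2OCH3: C–O–C linkage → ether.
pendant –COCH3: carbonyl C bonded to two carbons → ketone.
pendant –COCH3: carbonyl C bonded to two carbons → ketone.
–C(=O)– with carbon on both sides → ketone.
pendant –COCH3: carbonyl C bonded to two carbons → ketone.
–C(=O)–O–C with C on the carbonyl side → ester.
pendant –CH2OH on an sp³ backbone C → alcohol.
pendant –OC(=O)CH3: an acyloxy group → ester.
–OH on an sp³ carbon → alcohol.
Ketone appears at: CO, CH(COCH3), CH(COCH3), CO, CH(COCH3) → 5.

5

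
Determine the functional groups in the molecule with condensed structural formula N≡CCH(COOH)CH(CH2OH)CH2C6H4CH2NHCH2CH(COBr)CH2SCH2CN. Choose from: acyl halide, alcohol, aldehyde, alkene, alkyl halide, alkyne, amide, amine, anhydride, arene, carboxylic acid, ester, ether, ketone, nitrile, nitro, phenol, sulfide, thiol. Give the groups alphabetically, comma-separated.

Working along the chain:
  N≡C: N≡C–: carbon triple-bonded to nitrogen → nitrile.
  CH(COOH): pendant –COOH: carbonyl C bonded to C and –OH → carboxylic acid.
  CH(CH2OH): pendant –CH2OH on an sp³ backbone C → alcohol.
  C6H4: para-disubstituted benzene ring → arene.
  CH2NHCH2: C–N–C with sp³ carbons and no adjacent C=O → amine (secondary).
  CH(COBr): pendant –C(=O)X: carbonyl C bonded to C and halogen → acyl halide.
  CH2SCH2: C–S–C linkage → sulfide (thioether).
  CN: –C≡N: carbon triple-bonded to nitrogen → nitrile.

acyl halide, alcohol, amine, arene, carboxylic acid, nitrile, sulfide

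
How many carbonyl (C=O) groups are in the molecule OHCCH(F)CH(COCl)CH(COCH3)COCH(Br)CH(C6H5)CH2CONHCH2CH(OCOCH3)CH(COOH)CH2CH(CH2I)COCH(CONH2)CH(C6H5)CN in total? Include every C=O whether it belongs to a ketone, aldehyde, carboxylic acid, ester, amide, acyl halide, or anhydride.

9

OHC: aldehyde, 1 C=O (running total 1).
CH(COCl): acyl halide, 1 C=O (running total 2).
CH(COCH3): ketone, 1 C=O (running total 3).
CO: ketone, 1 C=O (running total 4).
CH2CONHCH2: amide, 1 C=O (running total 5).
CH(OCOCH3): ester, 1 C=O (running total 6).
CH(COOH): carboxylic acid, 1 C=O (running total 7).
CO: ketone, 1 C=O (running total 8).
CH(CONH2): amide, 1 C=O (running total 9).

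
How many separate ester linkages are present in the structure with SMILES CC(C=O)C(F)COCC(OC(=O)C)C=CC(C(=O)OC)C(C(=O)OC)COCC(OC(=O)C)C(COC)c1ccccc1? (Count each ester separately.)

Working along the chain:
  CH(CHO): pendant –CHO: carbonyl C bonded to C and H → aldehyde.
  CH(F): halogen on an sp³ carbon → alkyl halide.
  CH2OCH2: C–O–C with sp³ carbons on both sides and no adjacent C=O → ether.
  CH(OCOCH3): pendant –OC(=O)CH3: an acyloxy group → ester.
  CH=CH: C=C double bond → alkene.
  CH(COOCH3): pendant –COOCH3: carbonyl C bonded to C and –OCH3 → ester.
  CH(COOCH3): pendant –COOCH3: carbonyl C bonded to C and –OCH3 → ester.
  CH2OCH2: C–O–C with sp³ carbons on both sides and no adjacent C=O → ether.
  CH(OCOCH3): pendant –OC(=O)CH3: an acyloxy group → ester.
  CH(CH2OCH3): pendant –CH2OCH3: C–O–C linkage → ether.
  C6H5: –C6H5 phenyl ring → arene.
Ester appears at: CH(OCOCH3), CH(COOCH3), CH(COOCH3), CH(OCOCH3) → 4.

4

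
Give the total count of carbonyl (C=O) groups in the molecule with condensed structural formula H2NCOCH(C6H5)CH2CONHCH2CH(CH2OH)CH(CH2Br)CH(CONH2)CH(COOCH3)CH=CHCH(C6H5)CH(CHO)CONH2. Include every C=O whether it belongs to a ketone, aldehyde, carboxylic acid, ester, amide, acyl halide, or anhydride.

H2NCO: amide, 1 C=O (running total 1).
CH2CONHCH2: amide, 1 C=O (running total 2).
CH(CONH2): amide, 1 C=O (running total 3).
CH(COOCH3): ester, 1 C=O (running total 4).
CH(CHO): aldehyde, 1 C=O (running total 5).
CONH2: amide, 1 C=O (running total 6).

6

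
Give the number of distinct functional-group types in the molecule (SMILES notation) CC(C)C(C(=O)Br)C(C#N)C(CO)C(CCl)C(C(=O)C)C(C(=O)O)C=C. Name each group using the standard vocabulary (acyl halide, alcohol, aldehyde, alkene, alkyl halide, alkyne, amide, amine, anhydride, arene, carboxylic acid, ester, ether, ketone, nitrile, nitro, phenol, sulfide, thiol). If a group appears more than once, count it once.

pendant –C(=O)X: carbonyl C bonded to C and halogen → acyl halide.
pendant –C≡N: nitrile.
pendant –CH2OH on an sp³ backbone C → alcohol.
pendant –CH2X: halogen on sp³ carbon → alkyl halide.
pendant –COCH3: carbonyl C bonded to two carbons → ketone.
pendant –COOH: carbonyl C bonded to C and –OH → carboxylic acid.
C=C double bond → alkene.
Distinct types present: acyl halide, alcohol, alkene, alkyl halide, carboxylic acid, ketone, nitrile.

7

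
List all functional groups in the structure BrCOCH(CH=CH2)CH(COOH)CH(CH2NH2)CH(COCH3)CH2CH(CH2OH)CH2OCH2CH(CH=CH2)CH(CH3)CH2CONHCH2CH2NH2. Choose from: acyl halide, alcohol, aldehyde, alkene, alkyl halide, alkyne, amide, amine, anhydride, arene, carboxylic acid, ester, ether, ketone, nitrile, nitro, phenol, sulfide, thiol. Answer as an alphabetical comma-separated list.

acyl halide, alcohol, alkene, amide, amine, carboxylic acid, ether, ketone

–C(=O)Br: carbonyl C bonded to C and to a halogen → acyl halide (not alkyl halide).
pendant –CH=CH2: C=C double bond → alkene.
pendant –COOH: carbonyl C bonded to C and –OH → carboxylic acid.
pendant –CH2NH2: N on sp³ C, no adjacent C=O → amine.
pendant –COCH3: carbonyl C bonded to two carbons → ketone.
pendant –CH2OH on an sp³ backbone C → alcohol.
C–O–C with sp³ carbons on both sides and no adjacent C=O → ether.
pendant –CH=CH2: C=C double bond → alkene.
–C(=O)–N– linkage → amide (the N is not an amine).
–NH2 on an sp³ carbon with no adjacent C=O → amine.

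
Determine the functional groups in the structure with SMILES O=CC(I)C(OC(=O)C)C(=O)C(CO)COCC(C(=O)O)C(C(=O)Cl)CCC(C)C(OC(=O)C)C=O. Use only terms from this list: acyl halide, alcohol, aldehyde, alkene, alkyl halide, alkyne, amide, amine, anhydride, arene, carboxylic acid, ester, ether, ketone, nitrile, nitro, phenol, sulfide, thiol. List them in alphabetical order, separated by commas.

acyl halide, alcohol, aldehyde, alkyl halide, carboxylic acid, ester, ether, ketone

terminal –CHO: carbonyl C bonded to H and C → aldehyde.
halogen on an sp³ carbon → alkyl halide.
pendant –OC(=O)CH3: an acyloxy group → ester.
–C(=O)– with carbon on both sides → ketone.
pendant –CH2OH on an sp³ backbone C → alcohol.
C–O–C with sp³ carbons on both sides and no adjacent C=O → ether.
pendant –COOH: carbonyl C bonded to C and –OH → carboxylic acid.
pendant –C(=O)X: carbonyl C bonded to C and halogen → acyl halide.
pendant –OC(=O)CH3: an acyloxy group → ester.
terminal –CHO: carbonyl C bonded to H and C → aldehyde.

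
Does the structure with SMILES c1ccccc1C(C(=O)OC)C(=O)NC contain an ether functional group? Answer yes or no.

C6H5– phenyl ring → arene.
pendant –COOCH3: carbonyl C bonded to C and –OCH3 → ester.
–C(=O)NHCH3: carbonyl C bonded to C and to N → amide (the N is not an amine).
In CH(COOCH3), the C–O–C oxygen is adjacent to a C=O, so it belongs to an ester, not an ether.
The groups actually present are: amide, arene, ester.

no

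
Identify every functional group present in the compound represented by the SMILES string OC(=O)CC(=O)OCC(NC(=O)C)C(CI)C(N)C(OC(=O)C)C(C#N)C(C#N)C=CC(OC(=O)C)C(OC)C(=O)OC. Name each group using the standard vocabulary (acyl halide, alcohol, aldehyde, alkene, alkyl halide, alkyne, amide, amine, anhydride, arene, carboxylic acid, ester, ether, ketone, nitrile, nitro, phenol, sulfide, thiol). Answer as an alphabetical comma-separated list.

alkene, alkyl halide, amide, amine, carboxylic acid, ester, ether, nitrile

Taking each segment in turn:
  HOOC: –COOH: carbonyl C bonded to –OH and C → carboxylic acid (the –OH is not a separate alcohol).
  CH2COOCH2: –C(=O)–O–C with C on the carbonyl side → ester.
  CH(NHCOCH3): pendant –NHC(=O)CH3: N bonded to a carbonyl → amide (not amine).
  CH(CH2I): pendant –CH2X: halogen on sp³ carbon → alkyl halide.
  CH(NH2): –NH2 on an sp³ carbon with no adjacent C=O → amine.
  CH(OCOCH3): pendant –OC(=O)CH3: an acyloxy group → ester.
  CH(CN): pendant –C≡N: nitrile.
  CH(CN): pendant –C≡N: nitrile.
  CH=CH: C=C double bond → alkene.
  CH(OCOCH3): pendant –OC(=O)CH3: an acyloxy group → ester.
  CH(OCH3): pendant –OCH3: C–O–C with sp³ C, no adjacent C=O → ether.
  COOCH3: –C(=O)OCH3: carbonyl C bonded to C and to –OCH3 → ester (not ketone + ether).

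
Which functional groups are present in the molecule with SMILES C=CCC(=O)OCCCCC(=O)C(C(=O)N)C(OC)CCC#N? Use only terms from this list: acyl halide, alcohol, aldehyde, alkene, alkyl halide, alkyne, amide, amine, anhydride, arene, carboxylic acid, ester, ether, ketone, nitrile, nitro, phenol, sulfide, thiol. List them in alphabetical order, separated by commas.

C=C double bond → alkene.
–C(=O)–O–C with C on the carbonyl side → ester.
–C(=O)– with carbon on both sides → ketone.
pendant –CONH2: carbonyl C bonded to C and N → amide.
pendant –OCH3: C–O–C with sp³ C, no adjacent C=O → ether.
–C≡N: carbon triple-bonded to nitrogen → nitrile.

alkene, amide, ester, ether, ketone, nitrile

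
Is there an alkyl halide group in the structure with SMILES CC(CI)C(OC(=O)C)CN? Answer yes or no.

Working along the chain:
  CH(CH2I): pendant –CH2X: halogen on sp³ carbon → alkyl halide.
  CH(OCOCH3): pendant –OC(=O)CH3: an acyloxy group → ester.
  CH2NH2: –NH2 on an sp³ carbon with no adjacent C=O → amine.
The CH(CH2I) segment supplies the alkyl halide: pendant –CH2X: halogen on sp³ carbon → alkyl halide.

yes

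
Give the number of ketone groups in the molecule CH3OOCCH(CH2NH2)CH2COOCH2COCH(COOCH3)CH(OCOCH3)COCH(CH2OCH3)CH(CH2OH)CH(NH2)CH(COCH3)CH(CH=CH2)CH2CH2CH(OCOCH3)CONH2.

3

Working along the chain:
  CH3OOC: CH3O–C(=O)–: carbonyl C bonded to C and to –OCH3 → ester (not ketone + ether).
  CH(CH2NH2): pendant –CH2NH2: N on sp³ C, no adjacent C=O → amine.
  CH2COOCH2: –C(=O)–O–C with C on the carbonyl side → ester.
  CO: –C(=O)– with carbon on both sides → ketone.
  CH(COOCH3): pendant –COOCH3: carbonyl C bonded to C and –OCH3 → ester.
  CH(OCOCH3): pendant –OC(=O)CH3: an acyloxy group → ester.
  CO: –C(=O)– with carbon on both sides → ketone.
  CH(CH2OCH3): pendant –CH2OCH3: C–O–C linkage → ether.
  CH(CH2OH): pendant –CH2OH on an sp³ backbone C → alcohol.
  CH(NH2): –NH2 on an sp³ carbon with no adjacent C=O → amine.
  CH(COCH3): pendant –COCH3: carbonyl C bonded to two carbons → ketone.
  CH(CH=CH2): pendant –CH=CH2: C=C double bond → alkene.
  CH(OCOCH3): pendant –OC(=O)CH3: an acyloxy group → ester.
  CONH2: –C(=O)NH2: carbonyl C bonded to C and to N → amide (the N is not a separate amine).
Ketone appears at: CO, CO, CH(COCH3) → 3.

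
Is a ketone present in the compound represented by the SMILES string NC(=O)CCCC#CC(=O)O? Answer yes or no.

Taking each segment in turn:
  H2NCO: –C(=O)NH2: carbonyl C bonded to C and to N → amide (the N is not a separate amine).
  C≡C: C≡C triple bond → alkyne.
  COOH: –COOH: carbonyl C bonded to –OH and C → carboxylic acid (the –OH is not a separate alcohol).
In H2NCO, the C=O is bonded to nitrogen, which defines an amide, not a ketone. In COOH, the C=O bears an –OH, making it a carboxylic acid rather than a ketone.
The groups actually present are: alkyne, amide, carboxylic acid.

no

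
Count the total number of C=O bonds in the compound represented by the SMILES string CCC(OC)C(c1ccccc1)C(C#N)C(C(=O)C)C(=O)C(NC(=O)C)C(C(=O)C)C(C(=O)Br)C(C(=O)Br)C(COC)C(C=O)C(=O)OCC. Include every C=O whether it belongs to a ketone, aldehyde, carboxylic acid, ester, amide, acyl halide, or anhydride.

8

CH(COCH3): ketone, 1 C=O (running total 1).
CO: ketone, 1 C=O (running total 2).
CH(NHCOCH3): amide, 1 C=O (running total 3).
CH(COCH3): ketone, 1 C=O (running total 4).
CH(COBr): acyl halide, 1 C=O (running total 5).
CH(COBr): acyl halide, 1 C=O (running total 6).
CH(CHO): aldehyde, 1 C=O (running total 7).
COOCH2CH3: ester, 1 C=O (running total 8).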